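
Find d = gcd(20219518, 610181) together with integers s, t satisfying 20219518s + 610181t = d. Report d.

11

Repeated division:
20219518 = 33×610181 + 83545
610181 = 7×83545 + 25366
83545 = 3×25366 + 7447
25366 = 3×7447 + 3025
7447 = 2×3025 + 1397
3025 = 2×1397 + 231
1397 = 6×231 + 11
231 = 21×11 + 0
gcd(20219518, 610181) = 11.
Express as a combination:
11 = 1397 − 6·231
11 = −6·3025 + 13·1397
11 = 13·7447 − 32·3025
11 = −32·25366 + 109·7447
11 = 109·83545 − 359·25366
11 = −359·610181 + 2622·83545
11 = 2622·20219518 − 86885·610181
So 11 = (2622)·20219518 + (-86885)·610181.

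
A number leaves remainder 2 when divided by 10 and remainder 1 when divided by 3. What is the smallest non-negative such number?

Write x = 2 + 10·k. Then 10·k ≡ 1 − 2 ≡ 2 (mod 3).
Need 10⁻¹ mod 3. Extended Euclid on (3, 1):
3 = 3×1 + 0
10⁻¹ ≡ 1 (mod 3), so k ≡ 1·2 ≡ 2 (mod 3).
x = 2 + 10·2 = 22.

22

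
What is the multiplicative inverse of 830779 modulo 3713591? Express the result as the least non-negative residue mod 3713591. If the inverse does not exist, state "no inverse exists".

2838573

Apply the Euclidean algorithm to 3713591 and 830779:
3713591 = 4·830779 + 390475
830779 = 2·390475 + 49829
390475 = 7·49829 + 41672
49829 = 1·41672 + 8157
41672 = 5·8157 + 887
8157 = 9·887 + 174
887 = 5·174 + 17
174 = 10·17 + 4
17 = 4·4 + 1
4 = 4·1 + 0
Since gcd(830779, 3713591) = 1, back-substitute to write 1 as a combination:
1 = 17 − 4·4
1 = −4·174 + 41·17
1 = 41·887 − 209·174
1 = −209·8157 + 1922·887
1 = 1922·41672 − 9819·8157
1 = −9819·49829 + 11741·41672
1 = 11741·390475 − 92006·49829
1 = −92006·830779 + 195753·390475
1 = 195753·3713591 − 875018·830779
Hence 830779⁻¹ ≡ -875018 ≡ 2838573 (mod 3713591).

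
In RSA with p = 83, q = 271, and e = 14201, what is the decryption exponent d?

φ(n) = (p−1)(q−1) = 82·270 = 22140.
Need d with 14201·d ≡ 1 (mod 22140). Apply the extended Euclidean algorithm:
22140 = 1×14201 + 7939
14201 = 1×7939 + 6262
7939 = 1×6262 + 1677
6262 = 3×1677 + 1231
1677 = 1×1231 + 446
1231 = 2×446 + 339
446 = 1×339 + 107
339 = 3×107 + 18
107 = 5×18 + 17
18 = 1×17 + 1
17 = 17×1 + 0
Back-substitute:
1 = 18 − 17
1 = −107 + 6·18
1 = 6·339 − 19·107
1 = −19·446 + 25·339
1 = 25·1231 − 69·446
1 = −69·1677 + 94·1231
1 = 94·6262 − 351·1677
1 = −351·7939 + 445·6262
1 = 445·14201 − 796·7939
1 = −796·22140 + 1241·14201
So 14201·1241 ≡ 1 (mod 22140), hence d = 1241.

1241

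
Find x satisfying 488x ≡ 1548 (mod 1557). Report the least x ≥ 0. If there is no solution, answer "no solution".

First find gcd(488, 1557):
1557 = 3·488 + 93
488 = 5·93 + 23
93 = 4·23 + 1
23 = 23·1 + 0
gcd = 1, so a unique solution mod 1557 exists.
Back-substitute for the Bézout coefficients:
1 = 93 − 4·23
1 = −4·488 + 21·93
1 = 21·1557 − 67·488
So 488·(-67) ≡ 1 (mod 1557), giving 488⁻¹ ≡ 1490.
x ≡ 488⁻¹·1548 ≡ 1490·1548 ≡ 603 (mod 1557).

603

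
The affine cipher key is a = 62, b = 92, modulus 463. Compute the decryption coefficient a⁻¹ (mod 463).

Extended Euclidean algorithm:
463 = 7×62 + 29
62 = 2×29 + 4
29 = 7×4 + 1
4 = 4×1 + 0
gcd = 1, so the inverse exists. Back-substitute:
1 = 29 − 7·4
1 = −7·62 + 15·29
1 = 15·463 − 112·62
Hence 62⁻¹ ≡ -112 ≡ 351 (mod 463).

351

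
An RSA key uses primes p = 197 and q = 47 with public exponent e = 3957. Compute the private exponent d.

φ(n) = (p−1)(q−1) = 196·46 = 9016.
Need d with 3957·d ≡ 1 (mod 9016). Apply the extended Euclidean algorithm:
9016 = 2×3957 + 1102
3957 = 3×1102 + 651
1102 = 1×651 + 451
651 = 1×451 + 200
451 = 2×200 + 51
200 = 3×51 + 47
51 = 1×47 + 4
47 = 11×4 + 3
4 = 1×3 + 1
3 = 3×1 + 0
Back-substitute:
1 = 4 − 3
1 = −47 + 12·4
1 = 12·51 − 13·47
1 = −13·200 + 51·51
1 = 51·451 − 115·200
1 = −115·651 + 166·451
1 = 166·1102 − 281·651
1 = −281·3957 + 1009·1102
1 = 1009·9016 − 2299·3957
So 3957·(-2299) ≡ 1 (mod 9016), hence d ≡ -2299 ≡ 6717 (mod 9016).

6717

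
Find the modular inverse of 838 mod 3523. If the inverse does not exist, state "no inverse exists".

gcd(3523, 838) by repeated division:
3523 = 4×838 + 171
838 = 4×171 + 154
171 = 1×154 + 17
154 = 9×17 + 1
17 = 17×1 + 0
gcd = 1, so the inverse exists. Back-substitute:
1 = 154 − 9·17
1 = −9·171 + 10·154
1 = 10·838 − 49·171
1 = −49·3523 + 206·838
So 838·206 ≡ 1 (mod 3523).

206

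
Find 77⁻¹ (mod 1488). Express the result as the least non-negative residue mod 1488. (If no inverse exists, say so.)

773

Apply the Euclidean algorithm to 1488 and 77:
1488 = 19*77 + 25
77 = 3*25 + 2
25 = 12*2 + 1
2 = 2*1 + 0
Since gcd(77, 1488) = 1, back-substitute to write 1 as a combination:
1 = 25 − 12·2
1 = −12·77 + 37·25
1 = 37·1488 − 715·77
Thus 77·(-715) ≡ 1 (mod 1488); reducing, -715 mod 1488 = 773.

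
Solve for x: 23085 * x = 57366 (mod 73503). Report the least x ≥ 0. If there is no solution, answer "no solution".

617

First find gcd(23085, 73503):
73503 = 3·23085 + 4248
23085 = 5·4248 + 1845
4248 = 2·1845 + 558
1845 = 3·558 + 171
558 = 3·171 + 45
171 = 3·45 + 36
45 = 1·36 + 9
36 = 4·9 + 0
gcd = 9 and 9 | 57366, so solutions exist. Divide through by 9: 2565x ≡ 6374 (mod 8167).
Now find 2565⁻¹ mod 8167:
8167 = 3*2565 + 472
2565 = 5*472 + 205
472 = 2*205 + 62
205 = 3*62 + 19
62 = 3*19 + 5
19 = 3*5 + 4
5 = 1*4 + 1
4 = 4*1 + 0
Back-substitute:
1 = 5 − 4
1 = −19 + 4·5
1 = 4·62 − 13·19
1 = −13·205 + 43·62
1 = 43·472 − 99·205
1 = −99·2565 + 538·472
1 = 538·8167 − 1713·2565
So 2565·(-1713) ≡ 1 (mod 8167), i.e. 2565⁻¹ ≡ 6454.
Then x ≡ 6454·6374 ≡ 617 (mod 8167); the smallest non-negative solution is x = 617.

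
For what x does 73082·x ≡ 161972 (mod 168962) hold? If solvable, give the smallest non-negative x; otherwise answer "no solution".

34337

First find gcd(73082, 168962):
168962 = 2×73082 + 22798
73082 = 3×22798 + 4688
22798 = 4×4688 + 4046
4688 = 1×4046 + 642
4046 = 6×642 + 194
642 = 3×194 + 60
194 = 3×60 + 14
60 = 4×14 + 4
14 = 3×4 + 2
4 = 2×2 + 0
gcd = 2 and 2 | 161972, so solutions exist. Divide through by 2: 36541x ≡ 80986 (mod 84481).
Now find 36541⁻¹ mod 84481:
84481 = 2×36541 + 11399
36541 = 3×11399 + 2344
11399 = 4×2344 + 2023
2344 = 1×2023 + 321
2023 = 6×321 + 97
321 = 3×97 + 30
97 = 3×30 + 7
30 = 4×7 + 2
7 = 3×2 + 1
2 = 2×1 + 0
Back-substitute:
1 = 7 − 3·2
1 = −3·30 + 13·7
1 = 13·97 − 42·30
1 = −42·321 + 139·97
1 = 139·2023 − 876·321
1 = −876·2344 + 1015·2023
1 = 1015·11399 − 4936·2344
1 = −4936·36541 + 15823·11399
1 = 15823·84481 − 36582·36541
So 36541·(-36582) ≡ 1 (mod 84481), i.e. 36541⁻¹ ≡ 47899.
Then x ≡ 47899·80986 ≡ 34337 (mod 84481); the smallest non-negative solution is x = 34337.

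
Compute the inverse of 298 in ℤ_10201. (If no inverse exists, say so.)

Apply the Euclidean algorithm to 10201 and 298:
10201 = 34·298 + 69
298 = 4·69 + 22
69 = 3·22 + 3
22 = 7·3 + 1
3 = 3·1 + 0
The gcd is 1. Working backward:
1 = 22 − 7·3
1 = −7·69 + 22·22
1 = 22·298 − 95·69
1 = −95·10201 + 3252·298
So 298·3252 ≡ 1 (mod 10201).

3252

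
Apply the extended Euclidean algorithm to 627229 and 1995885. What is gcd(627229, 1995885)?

Apply Euclid's algorithm to 1995885 and 627229:
1995885 = 3·627229 + 114198
627229 = 5·114198 + 56239
114198 = 2·56239 + 1720
56239 = 32·1720 + 1199
1720 = 1·1199 + 521
1199 = 2·521 + 157
521 = 3·157 + 50
157 = 3·50 + 7
50 = 7·7 + 1
7 = 7·1 + 0
gcd(627229, 1995885) = 1.
Express as a combination:
1 = 50 − 7·7
1 = −7·157 + 22·50
1 = 22·521 − 73·157
1 = −73·1199 + 168·521
1 = 168·1720 − 241·1199
1 = −241·56239 + 7880·1720
1 = 7880·114198 − 16001·56239
1 = −16001·627229 + 87885·114198
1 = 87885·1995885 − 279656·627229
So 1 = (87885)·1995885 + (-279656)·627229.

1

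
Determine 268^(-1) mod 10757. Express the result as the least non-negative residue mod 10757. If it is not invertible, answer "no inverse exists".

9593

Run Euclid on (10757, 268):
10757 = 40·268 + 37
268 = 7·37 + 9
37 = 4·9 + 1
9 = 9·1 + 0
The gcd is 1. Working backward:
1 = 37 − 4·9
1 = −4·268 + 29·37
1 = 29·10757 − 1164·268
Thus 268·(-1164) ≡ 1 (mod 10757); reducing, -1164 mod 10757 = 9593.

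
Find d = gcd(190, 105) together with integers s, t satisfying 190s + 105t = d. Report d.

5

Apply Euclid's algorithm to 190 and 105:
190 = 1·105 + 85
105 = 1·85 + 20
85 = 4·20 + 5
20 = 4·5 + 0
gcd(190, 105) = 5.
Express as a combination:
5 = 85 − 4·20
5 = −4·105 + 5·85
5 = 5·190 − 9·105
So 5 = (5)·190 + (-9)·105.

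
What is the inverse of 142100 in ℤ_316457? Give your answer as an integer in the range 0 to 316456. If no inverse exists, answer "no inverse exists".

11596

Run Euclid on (316457, 142100):
316457 = 2·142100 + 32257
142100 = 4·32257 + 13072
32257 = 2·13072 + 6113
13072 = 2·6113 + 846
6113 = 7·846 + 191
846 = 4·191 + 82
191 = 2·82 + 27
82 = 3·27 + 1
27 = 27·1 + 0
gcd = 1, so the inverse exists. Back-substitute:
1 = 82 − 3·27
1 = −3·191 + 7·82
1 = 7·846 − 31·191
1 = −31·6113 + 224·846
1 = 224·13072 − 479·6113
1 = −479·32257 + 1182·13072
1 = 1182·142100 − 5207·32257
1 = −5207·316457 + 11596·142100
So 142100·11596 ≡ 1 (mod 316457).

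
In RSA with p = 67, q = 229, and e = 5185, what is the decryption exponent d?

12169

φ(n) = (p−1)(q−1) = 66·228 = 15048.
Need d with 5185·d ≡ 1 (mod 15048). Apply the extended Euclidean algorithm:
15048 = 2×5185 + 4678
5185 = 1×4678 + 507
4678 = 9×507 + 115
507 = 4×115 + 47
115 = 2×47 + 21
47 = 2×21 + 5
21 = 4×5 + 1
5 = 5×1 + 0
Back-substitute:
1 = 21 − 4·5
1 = −4·47 + 9·21
1 = 9·115 − 22·47
1 = −22·507 + 97·115
1 = 97·4678 − 895·507
1 = −895·5185 + 992·4678
1 = 992·15048 − 2879·5185
So 5185·(-2879) ≡ 1 (mod 15048), hence d ≡ -2879 ≡ 12169 (mod 15048).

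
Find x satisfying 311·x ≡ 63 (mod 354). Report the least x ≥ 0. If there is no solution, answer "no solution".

15

First find gcd(311, 354):
354 = 1×311 + 43
311 = 7×43 + 10
43 = 4×10 + 3
10 = 3×3 + 1
3 = 3×1 + 0
gcd = 1, so a unique solution mod 354 exists.
Back-substitute for the Bézout coefficients:
1 = 10 − 3·3
1 = −3·43 + 13·10
1 = 13·311 − 94·43
1 = −94·354 + 107·311
So 311·(107) ≡ 1 (mod 354), giving 311⁻¹ ≡ 107.
x ≡ 311⁻¹·63 ≡ 107·63 ≡ 15 (mod 354).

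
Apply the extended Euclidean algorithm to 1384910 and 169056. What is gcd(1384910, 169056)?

Apply Euclid's algorithm to 1384910 and 169056:
1384910 = 8×169056 + 32462
169056 = 5×32462 + 6746
32462 = 4×6746 + 5478
6746 = 1×5478 + 1268
5478 = 4×1268 + 406
1268 = 3×406 + 50
406 = 8×50 + 6
50 = 8×6 + 2
6 = 3×2 + 0
gcd(1384910, 169056) = 2.
Express as a combination:
2 = 50 − 8·6
2 = −8·406 + 65·50
2 = 65·1268 − 203·406
2 = −203·5478 + 877·1268
2 = 877·6746 − 1080·5478
2 = −1080·32462 + 5197·6746
2 = 5197·169056 − 27065·32462
2 = −27065·1384910 + 221717·169056
So 2 = (-27065)·1384910 + (221717)·169056.

2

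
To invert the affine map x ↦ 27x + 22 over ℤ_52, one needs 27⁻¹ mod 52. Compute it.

Run Euclid on (52, 27):
52 = 1×27 + 25
27 = 1×25 + 2
25 = 12×2 + 1
2 = 2×1 + 0
The gcd is 1. Working backward:
1 = 25 − 12·2
1 = −12·27 + 13·25
1 = 13·52 − 25·27
Hence 27⁻¹ ≡ -25 ≡ 27 (mod 52).

27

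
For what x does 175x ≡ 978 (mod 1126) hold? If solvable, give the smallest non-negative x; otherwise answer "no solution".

First find gcd(175, 1126):
1126 = 6×175 + 76
175 = 2×76 + 23
76 = 3×23 + 7
23 = 3×7 + 2
7 = 3×2 + 1
2 = 2×1 + 0
gcd = 1, so a unique solution mod 1126 exists.
Back-substitute for the Bézout coefficients:
1 = 7 − 3·2
1 = −3·23 + 10·7
1 = 10·76 − 33·23
1 = −33·175 + 76·76
1 = 76·1126 − 489·175
So 175·(-489) ≡ 1 (mod 1126), giving 175⁻¹ ≡ 637.
x ≡ 175⁻¹·978 ≡ 637·978 ≡ 308 (mod 1126).

308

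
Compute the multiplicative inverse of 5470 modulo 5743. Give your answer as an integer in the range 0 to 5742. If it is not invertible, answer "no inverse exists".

Apply the Euclidean algorithm to 5743 and 5470:
5743 = 1×5470 + 273
5470 = 20×273 + 10
273 = 27×10 + 3
10 = 3×3 + 1
3 = 3×1 + 0
Since gcd(5470, 5743) = 1, back-substitute to write 1 as a combination:
1 = 10 − 3·3
1 = −3·273 + 82·10
1 = 82·5470 − 1643·273
1 = −1643·5743 + 1725·5470
So 5470·1725 ≡ 1 (mod 5743).

1725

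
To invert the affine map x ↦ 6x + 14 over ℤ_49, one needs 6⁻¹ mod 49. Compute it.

Apply the Euclidean algorithm to 49 and 6:
49 = 8*6 + 1
6 = 6*1 + 0
Since gcd(6, 49) = 1, back-substitute to write 1 as a combination:
1 = 49 − 8·6
Hence 6⁻¹ ≡ -8 ≡ 41 (mod 49).

41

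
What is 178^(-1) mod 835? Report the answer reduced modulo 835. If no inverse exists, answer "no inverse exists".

577

gcd(835, 178) by repeated division:
835 = 4*178 + 123
178 = 1*123 + 55
123 = 2*55 + 13
55 = 4*13 + 3
13 = 4*3 + 1
3 = 3*1 + 0
gcd = 1, so the inverse exists. Back-substitute:
1 = 13 − 4·3
1 = −4·55 + 17·13
1 = 17·123 − 38·55
1 = −38·178 + 55·123
1 = 55·835 − 258·178
So 178·(-258) ≡ 1 (mod 835), and -258 ≡ 577 (mod 835).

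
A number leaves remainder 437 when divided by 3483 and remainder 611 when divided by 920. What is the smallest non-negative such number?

Write x = 437 + 3483·k. Then 3483·k ≡ 611 − 437 ≡ 174 (mod 920).
Need 3483⁻¹ mod 920. Extended Euclid on (920, 723):
920 = 1·723 + 197
723 = 3·197 + 132
197 = 1·132 + 65
132 = 2·65 + 2
65 = 32·2 + 1
2 = 2·1 + 0
Back-substitute:
1 = 65 − 32·2
1 = −32·132 + 65·65
1 = 65·197 − 97·132
1 = −97·723 + 356·197
1 = 356·920 − 453·723
3483⁻¹ ≡ 467 (mod 920), so k ≡ 467·174 ≡ 298 (mod 920).
x = 437 + 3483·298 = 1038371.

1038371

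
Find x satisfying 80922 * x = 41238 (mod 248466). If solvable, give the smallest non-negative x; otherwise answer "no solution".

7781

First find gcd(80922, 248466):
248466 = 3*80922 + 5700
80922 = 14*5700 + 1122
5700 = 5*1122 + 90
1122 = 12*90 + 42
90 = 2*42 + 6
42 = 7*6 + 0
gcd = 6 and 6 | 41238, so solutions exist. Divide through by 6: 13487x ≡ 6873 (mod 41411).
Now find 13487⁻¹ mod 41411:
41411 = 3·13487 + 950
13487 = 14·950 + 187
950 = 5·187 + 15
187 = 12·15 + 7
15 = 2·7 + 1
7 = 7·1 + 0
Back-substitute:
1 = 15 − 2·7
1 = −2·187 + 25·15
1 = 25·950 − 127·187
1 = −127·13487 + 1803·950
1 = 1803·41411 − 5536·13487
So 13487·(-5536) ≡ 1 (mod 41411), i.e. 13487⁻¹ ≡ 35875.
Then x ≡ 35875·6873 ≡ 7781 (mod 41411); the smallest non-negative solution is x = 7781.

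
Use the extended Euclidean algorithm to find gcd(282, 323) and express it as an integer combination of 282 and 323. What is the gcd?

1

Repeated division:
323 = 1*282 + 41
282 = 6*41 + 36
41 = 1*36 + 5
36 = 7*5 + 1
5 = 5*1 + 0
gcd(282, 323) = 1.
Back-substituting:
1 = 36 − 7·5
1 = −7·41 + 8·36
1 = 8·282 − 55·41
1 = −55·323 + 63·282
So 1 = (-55)·323 + (63)·282.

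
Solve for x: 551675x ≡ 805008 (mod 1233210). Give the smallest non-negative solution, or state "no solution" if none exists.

gcd(551675, 1233210):
1233210 = 2·551675 + 129860
551675 = 4·129860 + 32235
129860 = 4·32235 + 920
32235 = 35·920 + 35
920 = 26·35 + 10
35 = 3·10 + 5
10 = 2·5 + 0
gcd = 5, but 5 ∤ 805008, so the congruence has no solution.

no solution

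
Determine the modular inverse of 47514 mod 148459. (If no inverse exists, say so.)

124272

Apply the Euclidean algorithm to 148459 and 47514:
148459 = 3×47514 + 5917
47514 = 8×5917 + 178
5917 = 33×178 + 43
178 = 4×43 + 6
43 = 7×6 + 1
6 = 6×1 + 0
Since gcd(47514, 148459) = 1, back-substitute to write 1 as a combination:
1 = 43 − 7·6
1 = −7·178 + 29·43
1 = 29·5917 − 964·178
1 = −964·47514 + 7741·5917
1 = 7741·148459 − 24187·47514
Thus 47514·(-24187) ≡ 1 (mod 148459); reducing, -24187 mod 148459 = 124272.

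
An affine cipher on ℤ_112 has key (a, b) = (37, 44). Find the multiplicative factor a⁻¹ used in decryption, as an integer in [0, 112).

Extended Euclidean algorithm:
112 = 3*37 + 1
37 = 37*1 + 0
Since gcd(37, 112) = 1, back-substitute to write 1 as a combination:
1 = 112 − 3·37
Thus 37·(-3) ≡ 1 (mod 112); reducing, -3 mod 112 = 109.

109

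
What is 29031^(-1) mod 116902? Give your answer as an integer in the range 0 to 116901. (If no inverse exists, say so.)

gcd(116902, 29031) by repeated division:
116902 = 4×29031 + 778
29031 = 37×778 + 245
778 = 3×245 + 43
245 = 5×43 + 30
43 = 1×30 + 13
30 = 2×13 + 4
13 = 3×4 + 1
4 = 4×1 + 0
Since gcd(29031, 116902) = 1, back-substitute to write 1 as a combination:
1 = 13 − 3·4
1 = −3·30 + 7·13
1 = 7·43 − 10·30
1 = −10·245 + 57·43
1 = 57·778 − 181·245
1 = −181·29031 + 6754·778
1 = 6754·116902 − 27197·29031
Hence 29031⁻¹ ≡ -27197 ≡ 89705 (mod 116902).

89705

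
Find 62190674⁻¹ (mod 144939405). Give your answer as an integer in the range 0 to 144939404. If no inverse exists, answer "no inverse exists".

no inverse exists

Euclidean algorithm on 144939405, 62190674:
144939405 = 2*62190674 + 20558057
62190674 = 3*20558057 + 516503
20558057 = 39*516503 + 414440
516503 = 1*414440 + 102063
414440 = 4*102063 + 6188
102063 = 16*6188 + 3055
6188 = 2*3055 + 78
3055 = 39*78 + 13
78 = 6*13 + 0
gcd(62190674, 144939405) = 13 ≠ 1, so 62190674 has no multiplicative inverse modulo 144939405.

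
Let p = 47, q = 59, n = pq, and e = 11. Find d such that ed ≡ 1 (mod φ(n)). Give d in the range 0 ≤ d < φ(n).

φ(n) = (p−1)(q−1) = 46·58 = 2668.
Need d with 11·d ≡ 1 (mod 2668). Apply the extended Euclidean algorithm:
2668 = 242·11 + 6
11 = 1·6 + 5
6 = 1·5 + 1
5 = 5·1 + 0
Back-substitute:
1 = 6 − 5
1 = −11 + 2·6
1 = 2·2668 − 485·11
So 11·(-485) ≡ 1 (mod 2668), hence d ≡ -485 ≡ 2183 (mod 2668).

2183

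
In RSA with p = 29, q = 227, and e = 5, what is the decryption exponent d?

φ(n) = (p−1)(q−1) = 28·226 = 6328.
Need d with 5·d ≡ 1 (mod 6328). Apply the extended Euclidean algorithm:
6328 = 1265×5 + 3
5 = 1×3 + 2
3 = 1×2 + 1
2 = 2×1 + 0
Back-substitute:
1 = 3 − 2
1 = −5 + 2·3
1 = 2·6328 − 2531·5
So 5·(-2531) ≡ 1 (mod 6328), hence d ≡ -2531 ≡ 3797 (mod 6328).

3797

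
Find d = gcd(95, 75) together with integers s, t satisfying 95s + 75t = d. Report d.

5

Repeated division:
95 = 1·75 + 20
75 = 3·20 + 15
20 = 1·15 + 5
15 = 3·5 + 0
gcd(95, 75) = 5.
Working backward:
5 = 20 − 15
5 = −75 + 4·20
5 = 4·95 − 5·75
So 5 = (4)·95 + (-5)·75.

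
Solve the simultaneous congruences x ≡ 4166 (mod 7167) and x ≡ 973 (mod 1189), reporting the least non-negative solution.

Write x = 4166 + 7167·k. Then 7167·k ≡ 973 − 4166 ≡ 374 (mod 1189).
Need 7167⁻¹ mod 1189. Extended Euclid on (1189, 33):
1189 = 36×33 + 1
33 = 33×1 + 0
Back-substitute:
1 = 1189 − 36·33
7167⁻¹ ≡ 1153 (mod 1189), so k ≡ 1153·374 ≡ 804 (mod 1189).
x = 4166 + 7167·804 = 5766434.

5766434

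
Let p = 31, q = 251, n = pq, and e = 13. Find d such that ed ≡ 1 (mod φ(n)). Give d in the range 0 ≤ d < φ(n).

φ(n) = (p−1)(q−1) = 30·250 = 7500.
Need d with 13·d ≡ 1 (mod 7500). Apply the extended Euclidean algorithm:
7500 = 576·13 + 12
13 = 1·12 + 1
12 = 12·1 + 0
Back-substitute:
1 = 13 − 12
1 = −7500 + 577·13
So 13·577 ≡ 1 (mod 7500), hence d = 577.

577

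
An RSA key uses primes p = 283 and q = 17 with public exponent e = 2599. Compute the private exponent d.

φ(n) = (p−1)(q−1) = 282·16 = 4512.
Need d with 2599·d ≡ 1 (mod 4512). Apply the extended Euclidean algorithm:
4512 = 1·2599 + 1913
2599 = 1·1913 + 686
1913 = 2·686 + 541
686 = 1·541 + 145
541 = 3·145 + 106
145 = 1·106 + 39
106 = 2·39 + 28
39 = 1·28 + 11
28 = 2·11 + 6
11 = 1·6 + 5
6 = 1·5 + 1
5 = 5·1 + 0
Back-substitute:
1 = 6 − 5
1 = −11 + 2·6
1 = 2·28 − 5·11
1 = −5·39 + 7·28
1 = 7·106 − 19·39
1 = −19·145 + 26·106
1 = 26·541 − 97·145
1 = −97·686 + 123·541
1 = 123·1913 − 343·686
1 = −343·2599 + 466·1913
1 = 466·4512 − 809·2599
So 2599·(-809) ≡ 1 (mod 4512), hence d ≡ -809 ≡ 3703 (mod 4512).

3703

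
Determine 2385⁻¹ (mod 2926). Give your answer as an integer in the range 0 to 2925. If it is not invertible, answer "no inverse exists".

1655

gcd(2926, 2385) by repeated division:
2926 = 1×2385 + 541
2385 = 4×541 + 221
541 = 2×221 + 99
221 = 2×99 + 23
99 = 4×23 + 7
23 = 3×7 + 2
7 = 3×2 + 1
2 = 2×1 + 0
The gcd is 1. Working backward:
1 = 7 − 3·2
1 = −3·23 + 10·7
1 = 10·99 − 43·23
1 = −43·221 + 96·99
1 = 96·541 − 235·221
1 = −235·2385 + 1036·541
1 = 1036·2926 − 1271·2385
Thus 2385·(-1271) ≡ 1 (mod 2926); reducing, -1271 mod 2926 = 1655.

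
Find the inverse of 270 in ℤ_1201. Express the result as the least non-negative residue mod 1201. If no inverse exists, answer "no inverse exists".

gcd(1201, 270) by repeated division:
1201 = 4·270 + 121
270 = 2·121 + 28
121 = 4·28 + 9
28 = 3·9 + 1
9 = 9·1 + 0
gcd = 1, so the inverse exists. Back-substitute:
1 = 28 − 3·9
1 = −3·121 + 13·28
1 = 13·270 − 29·121
1 = −29·1201 + 129·270
So 270·129 ≡ 1 (mod 1201).

129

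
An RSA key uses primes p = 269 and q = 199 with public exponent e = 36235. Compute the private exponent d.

19603

φ(n) = (p−1)(q−1) = 268·198 = 53064.
Need d with 36235·d ≡ 1 (mod 53064). Apply the extended Euclidean algorithm:
53064 = 1×36235 + 16829
36235 = 2×16829 + 2577
16829 = 6×2577 + 1367
2577 = 1×1367 + 1210
1367 = 1×1210 + 157
1210 = 7×157 + 111
157 = 1×111 + 46
111 = 2×46 + 19
46 = 2×19 + 8
19 = 2×8 + 3
8 = 2×3 + 2
3 = 1×2 + 1
2 = 2×1 + 0
Back-substitute:
1 = 3 − 2
1 = −8 + 3·3
1 = 3·19 − 7·8
1 = −7·46 + 17·19
1 = 17·111 − 41·46
1 = −41·157 + 58·111
1 = 58·1210 − 447·157
1 = −447·1367 + 505·1210
1 = 505·2577 − 952·1367
1 = −952·16829 + 6217·2577
1 = 6217·36235 − 13386·16829
1 = −13386·53064 + 19603·36235
So 36235·19603 ≡ 1 (mod 53064), hence d = 19603.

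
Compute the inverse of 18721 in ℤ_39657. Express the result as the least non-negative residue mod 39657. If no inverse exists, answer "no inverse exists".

Apply the Euclidean algorithm to 39657 and 18721:
39657 = 2*18721 + 2215
18721 = 8*2215 + 1001
2215 = 2*1001 + 213
1001 = 4*213 + 149
213 = 1*149 + 64
149 = 2*64 + 21
64 = 3*21 + 1
21 = 21*1 + 0
The gcd is 1. Working backward:
1 = 64 − 3·21
1 = −3·149 + 7·64
1 = 7·213 − 10·149
1 = −10·1001 + 47·213
1 = 47·2215 − 104·1001
1 = −104·18721 + 879·2215
1 = 879·39657 − 1862·18721
Hence 18721⁻¹ ≡ -1862 ≡ 37795 (mod 39657).

37795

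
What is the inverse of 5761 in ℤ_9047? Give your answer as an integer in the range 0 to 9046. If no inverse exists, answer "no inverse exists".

6247

Apply the Euclidean algorithm to 9047 and 5761:
9047 = 1×5761 + 3286
5761 = 1×3286 + 2475
3286 = 1×2475 + 811
2475 = 3×811 + 42
811 = 19×42 + 13
42 = 3×13 + 3
13 = 4×3 + 1
3 = 3×1 + 0
The gcd is 1. Working backward:
1 = 13 − 4·3
1 = −4·42 + 13·13
1 = 13·811 − 251·42
1 = −251·2475 + 766·811
1 = 766·3286 − 1017·2475
1 = −1017·5761 + 1783·3286
1 = 1783·9047 − 2800·5761
Hence 5761⁻¹ ≡ -2800 ≡ 6247 (mod 9047).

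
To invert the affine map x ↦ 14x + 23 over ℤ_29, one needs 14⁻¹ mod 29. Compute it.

27

Apply the Euclidean algorithm to 29 and 14:
29 = 2*14 + 1
14 = 14*1 + 0
gcd = 1, so the inverse exists. Back-substitute:
1 = 29 − 2·14
Hence 14⁻¹ ≡ -2 ≡ 27 (mod 29).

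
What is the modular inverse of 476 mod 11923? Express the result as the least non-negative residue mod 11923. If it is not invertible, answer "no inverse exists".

6738

Extended Euclidean algorithm:
11923 = 25*476 + 23
476 = 20*23 + 16
23 = 1*16 + 7
16 = 2*7 + 2
7 = 3*2 + 1
2 = 2*1 + 0
Since gcd(476, 11923) = 1, back-substitute to write 1 as a combination:
1 = 7 − 3·2
1 = −3·16 + 7·7
1 = 7·23 − 10·16
1 = −10·476 + 207·23
1 = 207·11923 − 5185·476
So 476·(-5185) ≡ 1 (mod 11923), and -5185 ≡ 6738 (mod 11923).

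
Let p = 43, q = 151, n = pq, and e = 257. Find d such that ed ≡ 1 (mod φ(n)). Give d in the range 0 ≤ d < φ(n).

φ(n) = (p−1)(q−1) = 42·150 = 6300.
Need d with 257·d ≡ 1 (mod 6300). Apply the extended Euclidean algorithm:
6300 = 24*257 + 132
257 = 1*132 + 125
132 = 1*125 + 7
125 = 17*7 + 6
7 = 1*6 + 1
6 = 6*1 + 0
Back-substitute:
1 = 7 − 6
1 = −125 + 18·7
1 = 18·132 − 19·125
1 = −19·257 + 37·132
1 = 37·6300 − 907·257
So 257·(-907) ≡ 1 (mod 6300), hence d ≡ -907 ≡ 5393 (mod 6300).

5393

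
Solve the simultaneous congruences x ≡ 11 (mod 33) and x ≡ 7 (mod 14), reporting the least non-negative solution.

77

Write x = 11 + 33·k. Then 33·k ≡ 7 − 11 ≡ 10 (mod 14).
Need 33⁻¹ mod 14. Extended Euclid on (14, 5):
14 = 2×5 + 4
5 = 1×4 + 1
4 = 4×1 + 0
Back-substitute:
1 = 5 − 4
1 = −14 + 3·5
33⁻¹ ≡ 3 (mod 14), so k ≡ 3·10 ≡ 2 (mod 14).
x = 11 + 33·2 = 77.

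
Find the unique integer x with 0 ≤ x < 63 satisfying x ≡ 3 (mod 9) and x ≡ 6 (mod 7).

48

Write x = 3 + 9·k. Then 9·k ≡ 6 − 3 ≡ 3 (mod 7).
Need 9⁻¹ mod 7. Extended Euclid on (7, 2):
7 = 3×2 + 1
2 = 2×1 + 0
Back-substitute:
1 = 7 − 3·2
9⁻¹ ≡ 4 (mod 7), so k ≡ 4·3 ≡ 5 (mod 7).
x = 3 + 9·5 = 48.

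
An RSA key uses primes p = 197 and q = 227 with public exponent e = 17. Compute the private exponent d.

7817

φ(n) = (p−1)(q−1) = 196·226 = 44296.
Need d with 17·d ≡ 1 (mod 44296). Apply the extended Euclidean algorithm:
44296 = 2605×17 + 11
17 = 1×11 + 6
11 = 1×6 + 5
6 = 1×5 + 1
5 = 5×1 + 0
Back-substitute:
1 = 6 − 5
1 = −11 + 2·6
1 = 2·17 − 3·11
1 = −3·44296 + 7817·17
So 17·7817 ≡ 1 (mod 44296), hence d = 7817.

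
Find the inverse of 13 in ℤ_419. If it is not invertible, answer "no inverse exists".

129

gcd(419, 13) by repeated division:
419 = 32·13 + 3
13 = 4·3 + 1
3 = 3·1 + 0
The gcd is 1. Working backward:
1 = 13 − 4·3
1 = −4·419 + 129·13
So 13·129 ≡ 1 (mod 419).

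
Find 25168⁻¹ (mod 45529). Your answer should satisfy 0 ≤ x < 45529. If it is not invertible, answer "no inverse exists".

Euclidean algorithm on 45529, 25168:
45529 = 1*25168 + 20361
25168 = 1*20361 + 4807
20361 = 4*4807 + 1133
4807 = 4*1133 + 275
1133 = 4*275 + 33
275 = 8*33 + 11
33 = 3*11 + 0
gcd(25168, 45529) = 11 ≠ 1, so 25168 has no multiplicative inverse modulo 45529.

no inverse exists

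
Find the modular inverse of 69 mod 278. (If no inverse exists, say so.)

137

Run Euclid on (278, 69):
278 = 4×69 + 2
69 = 34×2 + 1
2 = 2×1 + 0
Since gcd(69, 278) = 1, back-substitute to write 1 as a combination:
1 = 69 − 34·2
1 = −34·278 + 137·69
So 69·137 ≡ 1 (mod 278).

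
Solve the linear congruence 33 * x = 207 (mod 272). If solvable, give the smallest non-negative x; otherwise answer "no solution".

First find gcd(33, 272):
272 = 8·33 + 8
33 = 4·8 + 1
8 = 8·1 + 0
gcd = 1, so a unique solution mod 272 exists.
Back-substitute for the Bézout coefficients:
1 = 33 − 4·8
1 = −4·272 + 33·33
So 33·(33) ≡ 1 (mod 272), giving 33⁻¹ ≡ 33.
x ≡ 33⁻¹·207 ≡ 33·207 ≡ 31 (mod 272).

31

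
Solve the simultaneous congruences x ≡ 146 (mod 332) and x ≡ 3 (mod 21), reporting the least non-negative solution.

6786

Write x = 146 + 332·k. Then 332·k ≡ 3 − 146 ≡ 4 (mod 21).
Need 332⁻¹ mod 21. Extended Euclid on (21, 17):
21 = 1×17 + 4
17 = 4×4 + 1
4 = 4×1 + 0
Back-substitute:
1 = 17 − 4·4
1 = −4·21 + 5·17
332⁻¹ ≡ 5 (mod 21), so k ≡ 5·4 ≡ 20 (mod 21).
x = 146 + 332·20 = 6786.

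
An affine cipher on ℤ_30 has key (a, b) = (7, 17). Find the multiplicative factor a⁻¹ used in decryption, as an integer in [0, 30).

gcd(30, 7) by repeated division:
30 = 4×7 + 2
7 = 3×2 + 1
2 = 2×1 + 0
The gcd is 1. Working backward:
1 = 7 − 3·2
1 = −3·30 + 13·7
So 7·13 ≡ 1 (mod 30).

13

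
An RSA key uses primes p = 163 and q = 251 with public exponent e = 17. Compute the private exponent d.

33353

φ(n) = (p−1)(q−1) = 162·250 = 40500.
Need d with 17·d ≡ 1 (mod 40500). Apply the extended Euclidean algorithm:
40500 = 2382·17 + 6
17 = 2·6 + 5
6 = 1·5 + 1
5 = 5·1 + 0
Back-substitute:
1 = 6 − 5
1 = −17 + 3·6
1 = 3·40500 − 7147·17
So 17·(-7147) ≡ 1 (mod 40500), hence d ≡ -7147 ≡ 33353 (mod 40500).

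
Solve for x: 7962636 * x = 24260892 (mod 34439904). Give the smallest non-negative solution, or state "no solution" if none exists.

First find gcd(7962636, 34439904):
34439904 = 4*7962636 + 2589360
7962636 = 3*2589360 + 194556
2589360 = 13*194556 + 60132
194556 = 3*60132 + 14160
60132 = 4*14160 + 3492
14160 = 4*3492 + 192
3492 = 18*192 + 36
192 = 5*36 + 12
36 = 3*12 + 0
gcd = 12 and 12 | 24260892, so solutions exist. Divide through by 12: 663553x ≡ 2021741 (mod 2869992).
Now find 663553⁻¹ mod 2869992:
2869992 = 4*663553 + 215780
663553 = 3*215780 + 16213
215780 = 13*16213 + 5011
16213 = 3*5011 + 1180
5011 = 4*1180 + 291
1180 = 4*291 + 16
291 = 18*16 + 3
16 = 5*3 + 1
3 = 3*1 + 0
Back-substitute:
1 = 16 − 5·3
1 = −5·291 + 91·16
1 = 91·1180 − 369·291
1 = −369·5011 + 1567·1180
1 = 1567·16213 − 5070·5011
1 = −5070·215780 + 67477·16213
1 = 67477·663553 − 207501·215780
1 = −207501·2869992 + 897481·663553
So 663553⁻¹ ≡ 897481 (mod 2869992).
Then x ≡ 897481·2021741 ≡ 2052197 (mod 2869992); the smallest non-negative solution is x = 2052197.

2052197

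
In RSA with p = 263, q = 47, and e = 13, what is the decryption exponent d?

φ(n) = (p−1)(q−1) = 262·46 = 12052.
Need d with 13·d ≡ 1 (mod 12052). Apply the extended Euclidean algorithm:
12052 = 927·13 + 1
13 = 13·1 + 0
Back-substitute:
1 = 12052 − 927·13
So 13·(-927) ≡ 1 (mod 12052), hence d ≡ -927 ≡ 11125 (mod 12052).

11125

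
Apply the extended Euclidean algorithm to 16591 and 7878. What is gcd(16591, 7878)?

Apply Euclid's algorithm to 16591 and 7878:
16591 = 2*7878 + 835
7878 = 9*835 + 363
835 = 2*363 + 109
363 = 3*109 + 36
109 = 3*36 + 1
36 = 36*1 + 0
gcd(16591, 7878) = 1.
Express as a combination:
1 = 109 − 3·36
1 = −3·363 + 10·109
1 = 10·835 − 23·363
1 = −23·7878 + 217·835
1 = 217·16591 − 457·7878
So 1 = (217)·16591 + (-457)·7878.

1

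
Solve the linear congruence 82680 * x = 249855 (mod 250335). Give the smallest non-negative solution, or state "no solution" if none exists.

First find gcd(82680, 250335):
250335 = 3·82680 + 2295
82680 = 36·2295 + 60
2295 = 38·60 + 15
60 = 4·15 + 0
gcd = 15 and 15 | 249855, so solutions exist. Divide through by 15: 5512x ≡ 16657 (mod 16689).
Now find 5512⁻¹ mod 16689:
16689 = 3·5512 + 153
5512 = 36·153 + 4
153 = 38·4 + 1
4 = 4·1 + 0
Back-substitute:
1 = 153 − 38·4
1 = −38·5512 + 1369·153
1 = 1369·16689 − 4145·5512
So 5512·(-4145) ≡ 1 (mod 16689), i.e. 5512⁻¹ ≡ 12544.
Then x ≡ 12544·16657 ≡ 15817 (mod 16689); the smallest non-negative solution is x = 15817.

15817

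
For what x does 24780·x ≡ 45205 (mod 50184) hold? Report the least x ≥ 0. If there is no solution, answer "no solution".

gcd(24780, 50184):
50184 = 2·24780 + 624
24780 = 39·624 + 444
624 = 1·444 + 180
444 = 2·180 + 84
180 = 2·84 + 12
84 = 7·12 + 0
gcd = 12, but 12 ∤ 45205, so the congruence has no solution.

no solution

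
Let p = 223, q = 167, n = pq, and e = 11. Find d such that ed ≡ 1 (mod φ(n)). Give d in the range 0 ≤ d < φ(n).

16751

φ(n) = (p−1)(q−1) = 222·166 = 36852.
Need d with 11·d ≡ 1 (mod 36852). Apply the extended Euclidean algorithm:
36852 = 3350*11 + 2
11 = 5*2 + 1
2 = 2*1 + 0
Back-substitute:
1 = 11 − 5·2
1 = −5·36852 + 16751·11
So 11·16751 ≡ 1 (mod 36852), hence d = 16751.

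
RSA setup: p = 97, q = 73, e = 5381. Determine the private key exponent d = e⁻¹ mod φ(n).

φ(n) = (p−1)(q−1) = 96·72 = 6912.
Need d with 5381·d ≡ 1 (mod 6912). Apply the extended Euclidean algorithm:
6912 = 1·5381 + 1531
5381 = 3·1531 + 788
1531 = 1·788 + 743
788 = 1·743 + 45
743 = 16·45 + 23
45 = 1·23 + 22
23 = 1·22 + 1
22 = 22·1 + 0
Back-substitute:
1 = 23 − 22
1 = −45 + 2·23
1 = 2·743 − 33·45
1 = −33·788 + 35·743
1 = 35·1531 − 68·788
1 = −68·5381 + 239·1531
1 = 239·6912 − 307·5381
So 5381·(-307) ≡ 1 (mod 6912), hence d ≡ -307 ≡ 6605 (mod 6912).

6605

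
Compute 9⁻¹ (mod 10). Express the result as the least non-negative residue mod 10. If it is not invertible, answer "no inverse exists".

9

Apply the Euclidean algorithm to 10 and 9:
10 = 1*9 + 1
9 = 9*1 + 0
gcd = 1, so the inverse exists. Back-substitute:
1 = 10 − 9
So 9·(-1) ≡ 1 (mod 10), and -1 ≡ 9 (mod 10).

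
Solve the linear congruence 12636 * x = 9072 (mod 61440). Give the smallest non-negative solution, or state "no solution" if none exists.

132

First find gcd(12636, 61440):
61440 = 4·12636 + 10896
12636 = 1·10896 + 1740
10896 = 6·1740 + 456
1740 = 3·456 + 372
456 = 1·372 + 84
372 = 4·84 + 36
84 = 2·36 + 12
36 = 3·12 + 0
gcd = 12 and 12 | 9072, so solutions exist. Divide through by 12: 1053x ≡ 756 (mod 5120).
Now find 1053⁻¹ mod 5120:
5120 = 4·1053 + 908
1053 = 1·908 + 145
908 = 6·145 + 38
145 = 3·38 + 31
38 = 1·31 + 7
31 = 4·7 + 3
7 = 2·3 + 1
3 = 3·1 + 0
Back-substitute:
1 = 7 − 2·3
1 = −2·31 + 9·7
1 = 9·38 − 11·31
1 = −11·145 + 42·38
1 = 42·908 − 263·145
1 = −263·1053 + 305·908
1 = 305·5120 − 1483·1053
So 1053·(-1483) ≡ 1 (mod 5120), i.e. 1053⁻¹ ≡ 3637.
Then x ≡ 3637·756 ≡ 132 (mod 5120); the smallest non-negative solution is x = 132.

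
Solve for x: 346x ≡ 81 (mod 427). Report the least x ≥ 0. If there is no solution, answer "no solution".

426

First find gcd(346, 427):
427 = 1*346 + 81
346 = 4*81 + 22
81 = 3*22 + 15
22 = 1*15 + 7
15 = 2*7 + 1
7 = 7*1 + 0
gcd = 1, so a unique solution mod 427 exists.
Back-substitute for the Bézout coefficients:
1 = 15 − 2·7
1 = −2·22 + 3·15
1 = 3·81 − 11·22
1 = −11·346 + 47·81
1 = 47·427 − 58·346
So 346·(-58) ≡ 1 (mod 427), giving 346⁻¹ ≡ 369.
x ≡ 346⁻¹·81 ≡ 369·81 ≡ 426 (mod 427).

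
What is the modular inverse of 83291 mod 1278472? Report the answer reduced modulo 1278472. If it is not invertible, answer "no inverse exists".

no inverse exists

Euclidean algorithm on 1278472, 83291:
1278472 = 15·83291 + 29107
83291 = 2·29107 + 25077
29107 = 1·25077 + 4030
25077 = 6·4030 + 897
4030 = 4·897 + 442
897 = 2·442 + 13
442 = 34·13 + 0
The gcd is 13, not 1, hence no inverse exists.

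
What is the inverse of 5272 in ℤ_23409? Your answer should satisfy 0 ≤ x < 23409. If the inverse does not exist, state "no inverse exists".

706

gcd(23409, 5272) by repeated division:
23409 = 4×5272 + 2321
5272 = 2×2321 + 630
2321 = 3×630 + 431
630 = 1×431 + 199
431 = 2×199 + 33
199 = 6×33 + 1
33 = 33×1 + 0
gcd = 1, so the inverse exists. Back-substitute:
1 = 199 − 6·33
1 = −6·431 + 13·199
1 = 13·630 − 19·431
1 = −19·2321 + 70·630
1 = 70·5272 − 159·2321
1 = −159·23409 + 706·5272
So 5272·706 ≡ 1 (mod 23409).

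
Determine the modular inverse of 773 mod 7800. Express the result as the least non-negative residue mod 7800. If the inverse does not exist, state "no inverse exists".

Extended Euclidean algorithm:
7800 = 10×773 + 70
773 = 11×70 + 3
70 = 23×3 + 1
3 = 3×1 + 0
The gcd is 1. Working backward:
1 = 70 − 23·3
1 = −23·773 + 254·70
1 = 254·7800 − 2563·773
Hence 773⁻¹ ≡ -2563 ≡ 5237 (mod 7800).

5237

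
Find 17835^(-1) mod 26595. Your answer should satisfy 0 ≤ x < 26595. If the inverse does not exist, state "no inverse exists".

no inverse exists

Euclidean algorithm on 26595, 17835:
26595 = 1·17835 + 8760
17835 = 2·8760 + 315
8760 = 27·315 + 255
315 = 1·255 + 60
255 = 4·60 + 15
60 = 4·15 + 0
The gcd is 15, not 1, hence no inverse exists.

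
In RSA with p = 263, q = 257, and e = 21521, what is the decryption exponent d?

φ(n) = (p−1)(q−1) = 262·256 = 67072.
Need d with 21521·d ≡ 1 (mod 67072). Apply the extended Euclidean algorithm:
67072 = 3×21521 + 2509
21521 = 8×2509 + 1449
2509 = 1×1449 + 1060
1449 = 1×1060 + 389
1060 = 2×389 + 282
389 = 1×282 + 107
282 = 2×107 + 68
107 = 1×68 + 39
68 = 1×39 + 29
39 = 1×29 + 10
29 = 2×10 + 9
10 = 1×9 + 1
9 = 9×1 + 0
Back-substitute:
1 = 10 − 9
1 = −29 + 3·10
1 = 3·39 − 4·29
1 = −4·68 + 7·39
1 = 7·107 − 11·68
1 = −11·282 + 29·107
1 = 29·389 − 40·282
1 = −40·1060 + 109·389
1 = 109·1449 − 149·1060
1 = −149·2509 + 258·1449
1 = 258·21521 − 2213·2509
1 = −2213·67072 + 6897·21521
So 21521·6897 ≡ 1 (mod 67072), hence d = 6897.

6897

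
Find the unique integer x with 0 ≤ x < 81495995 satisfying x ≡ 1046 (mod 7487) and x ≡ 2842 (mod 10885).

9494562

Write x = 1046 + 7487·k. Then 7487·k ≡ 2842 − 1046 ≡ 1796 (mod 10885).
Need 7487⁻¹ mod 10885. Extended Euclid on (10885, 7487):
10885 = 1·7487 + 3398
7487 = 2·3398 + 691
3398 = 4·691 + 634
691 = 1·634 + 57
634 = 11·57 + 7
57 = 8·7 + 1
7 = 7·1 + 0
Back-substitute:
1 = 57 − 8·7
1 = −8·634 + 89·57
1 = 89·691 − 97·634
1 = −97·3398 + 477·691
1 = 477·7487 − 1051·3398
1 = −1051·10885 + 1528·7487
7487⁻¹ ≡ 1528 (mod 10885), so k ≡ 1528·1796 ≡ 1268 (mod 10885).
x = 1046 + 7487·1268 = 9494562.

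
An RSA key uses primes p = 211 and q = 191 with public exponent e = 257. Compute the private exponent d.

φ(n) = (p−1)(q−1) = 210·190 = 39900.
Need d with 257·d ≡ 1 (mod 39900). Apply the extended Euclidean algorithm:
39900 = 155·257 + 65
257 = 3·65 + 62
65 = 1·62 + 3
62 = 20·3 + 2
3 = 1·2 + 1
2 = 2·1 + 0
Back-substitute:
1 = 3 − 2
1 = −62 + 21·3
1 = 21·65 − 22·62
1 = −22·257 + 87·65
1 = 87·39900 − 13507·257
So 257·(-13507) ≡ 1 (mod 39900), hence d ≡ -13507 ≡ 26393 (mod 39900).

26393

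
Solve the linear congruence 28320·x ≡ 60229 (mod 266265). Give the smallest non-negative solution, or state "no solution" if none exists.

no solution

gcd(28320, 266265):
266265 = 9*28320 + 11385
28320 = 2*11385 + 5550
11385 = 2*5550 + 285
5550 = 19*285 + 135
285 = 2*135 + 15
135 = 9*15 + 0
gcd = 15, but 15 ∤ 60229, so the congruence has no solution.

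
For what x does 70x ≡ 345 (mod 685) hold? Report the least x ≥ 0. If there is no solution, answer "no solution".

93

First find gcd(70, 685):
685 = 9×70 + 55
70 = 1×55 + 15
55 = 3×15 + 10
15 = 1×10 + 5
10 = 2×5 + 0
gcd = 5 and 5 | 345, so solutions exist. Divide through by 5: 14x ≡ 69 (mod 137).
Now find 14⁻¹ mod 137:
137 = 9·14 + 11
14 = 1·11 + 3
11 = 3·3 + 2
3 = 1·2 + 1
2 = 2·1 + 0
Back-substitute:
1 = 3 − 2
1 = −11 + 4·3
1 = 4·14 − 5·11
1 = −5·137 + 49·14
So 14⁻¹ ≡ 49 (mod 137).
Then x ≡ 49·69 ≡ 93 (mod 137); the smallest non-negative solution is x = 93.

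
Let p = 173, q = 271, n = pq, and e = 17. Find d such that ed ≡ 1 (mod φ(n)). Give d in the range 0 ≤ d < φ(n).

35513

φ(n) = (p−1)(q−1) = 172·270 = 46440.
Need d with 17·d ≡ 1 (mod 46440). Apply the extended Euclidean algorithm:
46440 = 2731·17 + 13
17 = 1·13 + 4
13 = 3·4 + 1
4 = 4·1 + 0
Back-substitute:
1 = 13 − 3·4
1 = −3·17 + 4·13
1 = 4·46440 − 10927·17
So 17·(-10927) ≡ 1 (mod 46440), hence d ≡ -10927 ≡ 35513 (mod 46440).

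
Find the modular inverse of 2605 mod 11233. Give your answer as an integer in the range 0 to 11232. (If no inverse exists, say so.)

8594

gcd(11233, 2605) by repeated division:
11233 = 4×2605 + 813
2605 = 3×813 + 166
813 = 4×166 + 149
166 = 1×149 + 17
149 = 8×17 + 13
17 = 1×13 + 4
13 = 3×4 + 1
4 = 4×1 + 0
The gcd is 1. Working backward:
1 = 13 − 3·4
1 = −3·17 + 4·13
1 = 4·149 − 35·17
1 = −35·166 + 39·149
1 = 39·813 − 191·166
1 = −191·2605 + 612·813
1 = 612·11233 − 2639·2605
So 2605·(-2639) ≡ 1 (mod 11233), and -2639 ≡ 8594 (mod 11233).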